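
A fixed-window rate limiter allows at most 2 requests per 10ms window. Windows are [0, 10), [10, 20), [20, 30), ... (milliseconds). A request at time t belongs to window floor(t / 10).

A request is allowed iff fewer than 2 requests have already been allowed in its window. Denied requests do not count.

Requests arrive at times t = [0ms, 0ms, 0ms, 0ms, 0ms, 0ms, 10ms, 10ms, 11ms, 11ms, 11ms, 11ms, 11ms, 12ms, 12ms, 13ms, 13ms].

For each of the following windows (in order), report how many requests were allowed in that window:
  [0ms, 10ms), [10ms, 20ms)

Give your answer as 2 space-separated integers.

Answer: 2 2

Derivation:
Processing requests:
  req#1 t=0ms (window 0): ALLOW
  req#2 t=0ms (window 0): ALLOW
  req#3 t=0ms (window 0): DENY
  req#4 t=0ms (window 0): DENY
  req#5 t=0ms (window 0): DENY
  req#6 t=0ms (window 0): DENY
  req#7 t=10ms (window 1): ALLOW
  req#8 t=10ms (window 1): ALLOW
  req#9 t=11ms (window 1): DENY
  req#10 t=11ms (window 1): DENY
  req#11 t=11ms (window 1): DENY
  req#12 t=11ms (window 1): DENY
  req#13 t=11ms (window 1): DENY
  req#14 t=12ms (window 1): DENY
  req#15 t=12ms (window 1): DENY
  req#16 t=13ms (window 1): DENY
  req#17 t=13ms (window 1): DENY

Allowed counts by window: 2 2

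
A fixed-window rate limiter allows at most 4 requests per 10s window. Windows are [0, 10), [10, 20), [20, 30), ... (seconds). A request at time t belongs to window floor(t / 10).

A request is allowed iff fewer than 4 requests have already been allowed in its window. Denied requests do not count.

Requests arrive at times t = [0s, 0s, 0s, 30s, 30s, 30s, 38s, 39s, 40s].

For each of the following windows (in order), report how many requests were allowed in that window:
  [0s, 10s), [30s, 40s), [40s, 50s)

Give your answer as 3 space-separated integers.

Answer: 3 4 1

Derivation:
Processing requests:
  req#1 t=0s (window 0): ALLOW
  req#2 t=0s (window 0): ALLOW
  req#3 t=0s (window 0): ALLOW
  req#4 t=30s (window 3): ALLOW
  req#5 t=30s (window 3): ALLOW
  req#6 t=30s (window 3): ALLOW
  req#7 t=38s (window 3): ALLOW
  req#8 t=39s (window 3): DENY
  req#9 t=40s (window 4): ALLOW

Allowed counts by window: 3 4 1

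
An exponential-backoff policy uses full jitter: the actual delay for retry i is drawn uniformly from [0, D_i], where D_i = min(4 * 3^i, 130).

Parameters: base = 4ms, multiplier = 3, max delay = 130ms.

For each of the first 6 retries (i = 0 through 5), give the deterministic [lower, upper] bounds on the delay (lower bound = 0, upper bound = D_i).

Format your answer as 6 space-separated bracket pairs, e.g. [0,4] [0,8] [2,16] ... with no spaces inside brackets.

Computing bounds per retry:
  i=0: D_i=min(4*3^0,130)=4, bounds=[0,4]
  i=1: D_i=min(4*3^1,130)=12, bounds=[0,12]
  i=2: D_i=min(4*3^2,130)=36, bounds=[0,36]
  i=3: D_i=min(4*3^3,130)=108, bounds=[0,108]
  i=4: D_i=min(4*3^4,130)=130, bounds=[0,130]
  i=5: D_i=min(4*3^5,130)=130, bounds=[0,130]

Answer: [0,4] [0,12] [0,36] [0,108] [0,130] [0,130]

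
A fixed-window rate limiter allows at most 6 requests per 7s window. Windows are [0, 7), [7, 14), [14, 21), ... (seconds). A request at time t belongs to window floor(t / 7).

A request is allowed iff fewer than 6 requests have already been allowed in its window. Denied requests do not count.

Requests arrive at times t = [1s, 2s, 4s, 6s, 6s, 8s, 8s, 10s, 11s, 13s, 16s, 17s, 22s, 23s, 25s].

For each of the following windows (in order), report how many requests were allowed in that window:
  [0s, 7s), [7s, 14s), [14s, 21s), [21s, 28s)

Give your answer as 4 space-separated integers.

Processing requests:
  req#1 t=1s (window 0): ALLOW
  req#2 t=2s (window 0): ALLOW
  req#3 t=4s (window 0): ALLOW
  req#4 t=6s (window 0): ALLOW
  req#5 t=6s (window 0): ALLOW
  req#6 t=8s (window 1): ALLOW
  req#7 t=8s (window 1): ALLOW
  req#8 t=10s (window 1): ALLOW
  req#9 t=11s (window 1): ALLOW
  req#10 t=13s (window 1): ALLOW
  req#11 t=16s (window 2): ALLOW
  req#12 t=17s (window 2): ALLOW
  req#13 t=22s (window 3): ALLOW
  req#14 t=23s (window 3): ALLOW
  req#15 t=25s (window 3): ALLOW

Allowed counts by window: 5 5 2 3

Answer: 5 5 2 3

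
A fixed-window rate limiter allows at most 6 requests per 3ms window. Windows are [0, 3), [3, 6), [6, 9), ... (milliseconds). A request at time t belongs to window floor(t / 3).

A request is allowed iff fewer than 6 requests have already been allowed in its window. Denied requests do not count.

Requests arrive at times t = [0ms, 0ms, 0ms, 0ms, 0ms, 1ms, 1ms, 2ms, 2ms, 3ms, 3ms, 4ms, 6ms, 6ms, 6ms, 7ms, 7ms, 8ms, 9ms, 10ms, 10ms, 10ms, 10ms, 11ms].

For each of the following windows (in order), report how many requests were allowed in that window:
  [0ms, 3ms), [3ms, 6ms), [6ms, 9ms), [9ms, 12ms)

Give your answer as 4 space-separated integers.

Processing requests:
  req#1 t=0ms (window 0): ALLOW
  req#2 t=0ms (window 0): ALLOW
  req#3 t=0ms (window 0): ALLOW
  req#4 t=0ms (window 0): ALLOW
  req#5 t=0ms (window 0): ALLOW
  req#6 t=1ms (window 0): ALLOW
  req#7 t=1ms (window 0): DENY
  req#8 t=2ms (window 0): DENY
  req#9 t=2ms (window 0): DENY
  req#10 t=3ms (window 1): ALLOW
  req#11 t=3ms (window 1): ALLOW
  req#12 t=4ms (window 1): ALLOW
  req#13 t=6ms (window 2): ALLOW
  req#14 t=6ms (window 2): ALLOW
  req#15 t=6ms (window 2): ALLOW
  req#16 t=7ms (window 2): ALLOW
  req#17 t=7ms (window 2): ALLOW
  req#18 t=8ms (window 2): ALLOW
  req#19 t=9ms (window 3): ALLOW
  req#20 t=10ms (window 3): ALLOW
  req#21 t=10ms (window 3): ALLOW
  req#22 t=10ms (window 3): ALLOW
  req#23 t=10ms (window 3): ALLOW
  req#24 t=11ms (window 3): ALLOW

Allowed counts by window: 6 3 6 6

Answer: 6 3 6 6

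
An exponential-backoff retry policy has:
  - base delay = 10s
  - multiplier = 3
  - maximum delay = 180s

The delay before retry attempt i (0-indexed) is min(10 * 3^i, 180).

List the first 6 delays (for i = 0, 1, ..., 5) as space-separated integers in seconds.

Answer: 10 30 90 180 180 180

Derivation:
Computing each delay:
  i=0: min(10*3^0, 180) = 10
  i=1: min(10*3^1, 180) = 30
  i=2: min(10*3^2, 180) = 90
  i=3: min(10*3^3, 180) = 180
  i=4: min(10*3^4, 180) = 180
  i=5: min(10*3^5, 180) = 180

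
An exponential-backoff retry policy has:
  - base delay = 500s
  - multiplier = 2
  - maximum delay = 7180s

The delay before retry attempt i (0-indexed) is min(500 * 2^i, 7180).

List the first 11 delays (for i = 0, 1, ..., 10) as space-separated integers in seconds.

Answer: 500 1000 2000 4000 7180 7180 7180 7180 7180 7180 7180

Derivation:
Computing each delay:
  i=0: min(500*2^0, 7180) = 500
  i=1: min(500*2^1, 7180) = 1000
  i=2: min(500*2^2, 7180) = 2000
  i=3: min(500*2^3, 7180) = 4000
  i=4: min(500*2^4, 7180) = 7180
  i=5: min(500*2^5, 7180) = 7180
  i=6: min(500*2^6, 7180) = 7180
  i=7: min(500*2^7, 7180) = 7180
  i=8: min(500*2^8, 7180) = 7180
  i=9: min(500*2^9, 7180) = 7180
  i=10: min(500*2^10, 7180) = 7180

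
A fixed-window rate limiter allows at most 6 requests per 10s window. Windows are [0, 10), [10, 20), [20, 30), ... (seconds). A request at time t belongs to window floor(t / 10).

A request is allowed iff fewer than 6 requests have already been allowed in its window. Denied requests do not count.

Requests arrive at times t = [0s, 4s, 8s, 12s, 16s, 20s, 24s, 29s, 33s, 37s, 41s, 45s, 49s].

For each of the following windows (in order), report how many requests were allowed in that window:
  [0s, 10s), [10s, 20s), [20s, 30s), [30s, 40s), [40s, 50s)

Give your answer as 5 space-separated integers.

Processing requests:
  req#1 t=0s (window 0): ALLOW
  req#2 t=4s (window 0): ALLOW
  req#3 t=8s (window 0): ALLOW
  req#4 t=12s (window 1): ALLOW
  req#5 t=16s (window 1): ALLOW
  req#6 t=20s (window 2): ALLOW
  req#7 t=24s (window 2): ALLOW
  req#8 t=29s (window 2): ALLOW
  req#9 t=33s (window 3): ALLOW
  req#10 t=37s (window 3): ALLOW
  req#11 t=41s (window 4): ALLOW
  req#12 t=45s (window 4): ALLOW
  req#13 t=49s (window 4): ALLOW

Allowed counts by window: 3 2 3 2 3

Answer: 3 2 3 2 3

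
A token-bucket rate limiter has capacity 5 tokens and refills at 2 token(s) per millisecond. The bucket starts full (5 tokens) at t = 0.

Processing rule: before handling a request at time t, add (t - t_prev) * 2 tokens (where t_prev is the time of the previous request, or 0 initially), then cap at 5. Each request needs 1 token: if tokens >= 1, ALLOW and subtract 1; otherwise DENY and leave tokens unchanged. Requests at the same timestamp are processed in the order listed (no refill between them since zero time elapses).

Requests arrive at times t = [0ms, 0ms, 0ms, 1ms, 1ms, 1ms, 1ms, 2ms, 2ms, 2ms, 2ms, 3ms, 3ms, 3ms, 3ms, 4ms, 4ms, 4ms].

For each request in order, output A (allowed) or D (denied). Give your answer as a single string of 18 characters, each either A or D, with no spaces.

Simulating step by step:
  req#1 t=0ms: ALLOW
  req#2 t=0ms: ALLOW
  req#3 t=0ms: ALLOW
  req#4 t=1ms: ALLOW
  req#5 t=1ms: ALLOW
  req#6 t=1ms: ALLOW
  req#7 t=1ms: ALLOW
  req#8 t=2ms: ALLOW
  req#9 t=2ms: ALLOW
  req#10 t=2ms: DENY
  req#11 t=2ms: DENY
  req#12 t=3ms: ALLOW
  req#13 t=3ms: ALLOW
  req#14 t=3ms: DENY
  req#15 t=3ms: DENY
  req#16 t=4ms: ALLOW
  req#17 t=4ms: ALLOW
  req#18 t=4ms: DENY

Answer: AAAAAAAAADDAADDAAD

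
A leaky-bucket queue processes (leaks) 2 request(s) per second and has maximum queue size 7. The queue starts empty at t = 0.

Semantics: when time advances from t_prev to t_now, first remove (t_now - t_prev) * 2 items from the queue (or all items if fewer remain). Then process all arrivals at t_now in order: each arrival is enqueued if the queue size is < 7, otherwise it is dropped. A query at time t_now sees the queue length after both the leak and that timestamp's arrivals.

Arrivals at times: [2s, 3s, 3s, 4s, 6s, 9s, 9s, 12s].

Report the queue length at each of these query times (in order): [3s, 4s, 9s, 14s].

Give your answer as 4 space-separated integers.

Answer: 2 1 2 0

Derivation:
Queue lengths at query times:
  query t=3s: backlog = 2
  query t=4s: backlog = 1
  query t=9s: backlog = 2
  query t=14s: backlog = 0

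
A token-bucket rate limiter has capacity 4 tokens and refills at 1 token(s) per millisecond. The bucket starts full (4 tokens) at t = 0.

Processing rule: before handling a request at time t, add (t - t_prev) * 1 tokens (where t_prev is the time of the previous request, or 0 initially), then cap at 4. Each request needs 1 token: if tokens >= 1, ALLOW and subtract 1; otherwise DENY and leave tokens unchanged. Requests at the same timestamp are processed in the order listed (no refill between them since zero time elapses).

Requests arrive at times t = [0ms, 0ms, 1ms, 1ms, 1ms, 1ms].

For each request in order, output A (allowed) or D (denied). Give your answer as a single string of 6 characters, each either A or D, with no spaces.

Simulating step by step:
  req#1 t=0ms: ALLOW
  req#2 t=0ms: ALLOW
  req#3 t=1ms: ALLOW
  req#4 t=1ms: ALLOW
  req#5 t=1ms: ALLOW
  req#6 t=1ms: DENY

Answer: AAAAAD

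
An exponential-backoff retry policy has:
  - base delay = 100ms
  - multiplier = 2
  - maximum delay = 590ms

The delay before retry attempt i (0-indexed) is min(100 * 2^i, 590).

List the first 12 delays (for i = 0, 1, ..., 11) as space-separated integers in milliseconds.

Answer: 100 200 400 590 590 590 590 590 590 590 590 590

Derivation:
Computing each delay:
  i=0: min(100*2^0, 590) = 100
  i=1: min(100*2^1, 590) = 200
  i=2: min(100*2^2, 590) = 400
  i=3: min(100*2^3, 590) = 590
  i=4: min(100*2^4, 590) = 590
  i=5: min(100*2^5, 590) = 590
  i=6: min(100*2^6, 590) = 590
  i=7: min(100*2^7, 590) = 590
  i=8: min(100*2^8, 590) = 590
  i=9: min(100*2^9, 590) = 590
  i=10: min(100*2^10, 590) = 590
  i=11: min(100*2^11, 590) = 590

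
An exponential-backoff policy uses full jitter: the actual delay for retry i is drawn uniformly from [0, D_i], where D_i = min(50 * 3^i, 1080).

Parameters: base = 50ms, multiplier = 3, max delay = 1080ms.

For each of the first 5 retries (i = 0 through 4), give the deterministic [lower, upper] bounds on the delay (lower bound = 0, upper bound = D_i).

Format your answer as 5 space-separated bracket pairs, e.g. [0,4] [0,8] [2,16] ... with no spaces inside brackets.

Computing bounds per retry:
  i=0: D_i=min(50*3^0,1080)=50, bounds=[0,50]
  i=1: D_i=min(50*3^1,1080)=150, bounds=[0,150]
  i=2: D_i=min(50*3^2,1080)=450, bounds=[0,450]
  i=3: D_i=min(50*3^3,1080)=1080, bounds=[0,1080]
  i=4: D_i=min(50*3^4,1080)=1080, bounds=[0,1080]

Answer: [0,50] [0,150] [0,450] [0,1080] [0,1080]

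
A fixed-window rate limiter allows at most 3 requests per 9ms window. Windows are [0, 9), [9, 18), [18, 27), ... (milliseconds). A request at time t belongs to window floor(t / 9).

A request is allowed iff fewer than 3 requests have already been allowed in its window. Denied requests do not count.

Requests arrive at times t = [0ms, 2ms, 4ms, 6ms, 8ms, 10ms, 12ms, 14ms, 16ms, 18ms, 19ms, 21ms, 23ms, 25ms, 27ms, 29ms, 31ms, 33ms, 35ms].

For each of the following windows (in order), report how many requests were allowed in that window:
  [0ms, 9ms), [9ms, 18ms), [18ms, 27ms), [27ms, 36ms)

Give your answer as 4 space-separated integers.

Processing requests:
  req#1 t=0ms (window 0): ALLOW
  req#2 t=2ms (window 0): ALLOW
  req#3 t=4ms (window 0): ALLOW
  req#4 t=6ms (window 0): DENY
  req#5 t=8ms (window 0): DENY
  req#6 t=10ms (window 1): ALLOW
  req#7 t=12ms (window 1): ALLOW
  req#8 t=14ms (window 1): ALLOW
  req#9 t=16ms (window 1): DENY
  req#10 t=18ms (window 2): ALLOW
  req#11 t=19ms (window 2): ALLOW
  req#12 t=21ms (window 2): ALLOW
  req#13 t=23ms (window 2): DENY
  req#14 t=25ms (window 2): DENY
  req#15 t=27ms (window 3): ALLOW
  req#16 t=29ms (window 3): ALLOW
  req#17 t=31ms (window 3): ALLOW
  req#18 t=33ms (window 3): DENY
  req#19 t=35ms (window 3): DENY

Allowed counts by window: 3 3 3 3

Answer: 3 3 3 3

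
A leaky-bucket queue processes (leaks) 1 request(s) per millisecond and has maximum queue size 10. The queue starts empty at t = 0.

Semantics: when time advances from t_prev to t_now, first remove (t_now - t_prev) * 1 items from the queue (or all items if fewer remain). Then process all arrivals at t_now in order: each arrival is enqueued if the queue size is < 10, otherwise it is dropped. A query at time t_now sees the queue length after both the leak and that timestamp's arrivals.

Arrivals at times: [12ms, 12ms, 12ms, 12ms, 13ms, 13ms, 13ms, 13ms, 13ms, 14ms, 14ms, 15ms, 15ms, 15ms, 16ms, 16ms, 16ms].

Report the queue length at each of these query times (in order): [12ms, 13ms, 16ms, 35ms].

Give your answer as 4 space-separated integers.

Answer: 4 8 10 0

Derivation:
Queue lengths at query times:
  query t=12ms: backlog = 4
  query t=13ms: backlog = 8
  query t=16ms: backlog = 10
  query t=35ms: backlog = 0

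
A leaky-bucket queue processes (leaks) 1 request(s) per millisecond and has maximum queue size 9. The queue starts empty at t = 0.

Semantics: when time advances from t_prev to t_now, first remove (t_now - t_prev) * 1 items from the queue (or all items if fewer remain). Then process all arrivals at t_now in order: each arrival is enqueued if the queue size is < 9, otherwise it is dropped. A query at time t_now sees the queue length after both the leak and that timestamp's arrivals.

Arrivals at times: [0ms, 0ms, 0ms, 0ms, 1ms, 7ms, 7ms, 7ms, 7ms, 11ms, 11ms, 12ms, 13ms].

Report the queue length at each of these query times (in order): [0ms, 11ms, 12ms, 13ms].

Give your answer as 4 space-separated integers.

Answer: 4 2 2 2

Derivation:
Queue lengths at query times:
  query t=0ms: backlog = 4
  query t=11ms: backlog = 2
  query t=12ms: backlog = 2
  query t=13ms: backlog = 2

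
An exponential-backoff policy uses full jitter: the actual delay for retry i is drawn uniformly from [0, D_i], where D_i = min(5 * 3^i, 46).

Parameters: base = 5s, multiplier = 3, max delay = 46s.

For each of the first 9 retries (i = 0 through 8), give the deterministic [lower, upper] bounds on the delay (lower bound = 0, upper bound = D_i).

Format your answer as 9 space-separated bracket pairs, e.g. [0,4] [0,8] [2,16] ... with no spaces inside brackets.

Answer: [0,5] [0,15] [0,45] [0,46] [0,46] [0,46] [0,46] [0,46] [0,46]

Derivation:
Computing bounds per retry:
  i=0: D_i=min(5*3^0,46)=5, bounds=[0,5]
  i=1: D_i=min(5*3^1,46)=15, bounds=[0,15]
  i=2: D_i=min(5*3^2,46)=45, bounds=[0,45]
  i=3: D_i=min(5*3^3,46)=46, bounds=[0,46]
  i=4: D_i=min(5*3^4,46)=46, bounds=[0,46]
  i=5: D_i=min(5*3^5,46)=46, bounds=[0,46]
  i=6: D_i=min(5*3^6,46)=46, bounds=[0,46]
  i=7: D_i=min(5*3^7,46)=46, bounds=[0,46]
  i=8: D_i=min(5*3^8,46)=46, bounds=[0,46]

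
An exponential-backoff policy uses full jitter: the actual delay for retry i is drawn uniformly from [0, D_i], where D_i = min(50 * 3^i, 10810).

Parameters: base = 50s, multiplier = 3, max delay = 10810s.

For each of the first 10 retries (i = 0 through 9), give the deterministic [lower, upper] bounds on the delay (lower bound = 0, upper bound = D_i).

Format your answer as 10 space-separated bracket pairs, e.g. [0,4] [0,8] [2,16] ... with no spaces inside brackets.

Answer: [0,50] [0,150] [0,450] [0,1350] [0,4050] [0,10810] [0,10810] [0,10810] [0,10810] [0,10810]

Derivation:
Computing bounds per retry:
  i=0: D_i=min(50*3^0,10810)=50, bounds=[0,50]
  i=1: D_i=min(50*3^1,10810)=150, bounds=[0,150]
  i=2: D_i=min(50*3^2,10810)=450, bounds=[0,450]
  i=3: D_i=min(50*3^3,10810)=1350, bounds=[0,1350]
  i=4: D_i=min(50*3^4,10810)=4050, bounds=[0,4050]
  i=5: D_i=min(50*3^5,10810)=10810, bounds=[0,10810]
  i=6: D_i=min(50*3^6,10810)=10810, bounds=[0,10810]
  i=7: D_i=min(50*3^7,10810)=10810, bounds=[0,10810]
  i=8: D_i=min(50*3^8,10810)=10810, bounds=[0,10810]
  i=9: D_i=min(50*3^9,10810)=10810, bounds=[0,10810]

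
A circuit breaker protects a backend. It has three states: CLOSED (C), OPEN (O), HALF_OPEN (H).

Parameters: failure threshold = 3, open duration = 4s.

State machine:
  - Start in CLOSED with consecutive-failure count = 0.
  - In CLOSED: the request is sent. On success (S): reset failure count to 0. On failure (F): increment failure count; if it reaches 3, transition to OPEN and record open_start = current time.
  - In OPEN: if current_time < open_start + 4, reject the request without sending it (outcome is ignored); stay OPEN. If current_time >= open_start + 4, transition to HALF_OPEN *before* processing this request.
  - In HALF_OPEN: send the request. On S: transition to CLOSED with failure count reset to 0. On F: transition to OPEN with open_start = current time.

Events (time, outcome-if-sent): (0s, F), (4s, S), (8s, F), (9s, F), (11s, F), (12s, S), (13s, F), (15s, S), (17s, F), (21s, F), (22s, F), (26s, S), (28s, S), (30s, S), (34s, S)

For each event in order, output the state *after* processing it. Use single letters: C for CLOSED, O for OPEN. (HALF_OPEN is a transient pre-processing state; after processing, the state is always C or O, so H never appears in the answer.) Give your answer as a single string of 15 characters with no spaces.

State after each event:
  event#1 t=0s outcome=F: state=CLOSED
  event#2 t=4s outcome=S: state=CLOSED
  event#3 t=8s outcome=F: state=CLOSED
  event#4 t=9s outcome=F: state=CLOSED
  event#5 t=11s outcome=F: state=OPEN
  event#6 t=12s outcome=S: state=OPEN
  event#7 t=13s outcome=F: state=OPEN
  event#8 t=15s outcome=S: state=CLOSED
  event#9 t=17s outcome=F: state=CLOSED
  event#10 t=21s outcome=F: state=CLOSED
  event#11 t=22s outcome=F: state=OPEN
  event#12 t=26s outcome=S: state=CLOSED
  event#13 t=28s outcome=S: state=CLOSED
  event#14 t=30s outcome=S: state=CLOSED
  event#15 t=34s outcome=S: state=CLOSED

Answer: CCCCOOOCCCOCCCC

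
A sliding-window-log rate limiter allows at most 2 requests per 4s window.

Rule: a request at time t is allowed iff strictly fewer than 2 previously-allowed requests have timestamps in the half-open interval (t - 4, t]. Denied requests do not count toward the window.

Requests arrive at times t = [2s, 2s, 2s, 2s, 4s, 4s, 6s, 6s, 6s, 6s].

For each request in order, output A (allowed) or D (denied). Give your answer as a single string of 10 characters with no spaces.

Tracking allowed requests in the window:
  req#1 t=2s: ALLOW
  req#2 t=2s: ALLOW
  req#3 t=2s: DENY
  req#4 t=2s: DENY
  req#5 t=4s: DENY
  req#6 t=4s: DENY
  req#7 t=6s: ALLOW
  req#8 t=6s: ALLOW
  req#9 t=6s: DENY
  req#10 t=6s: DENY

Answer: AADDDDAADD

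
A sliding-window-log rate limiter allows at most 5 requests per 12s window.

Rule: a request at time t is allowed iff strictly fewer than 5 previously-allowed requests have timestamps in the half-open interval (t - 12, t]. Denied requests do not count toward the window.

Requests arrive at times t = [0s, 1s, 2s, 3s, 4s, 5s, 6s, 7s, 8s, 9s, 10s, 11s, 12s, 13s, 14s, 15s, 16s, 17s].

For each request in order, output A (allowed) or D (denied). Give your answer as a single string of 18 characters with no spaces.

Tracking allowed requests in the window:
  req#1 t=0s: ALLOW
  req#2 t=1s: ALLOW
  req#3 t=2s: ALLOW
  req#4 t=3s: ALLOW
  req#5 t=4s: ALLOW
  req#6 t=5s: DENY
  req#7 t=6s: DENY
  req#8 t=7s: DENY
  req#9 t=8s: DENY
  req#10 t=9s: DENY
  req#11 t=10s: DENY
  req#12 t=11s: DENY
  req#13 t=12s: ALLOW
  req#14 t=13s: ALLOW
  req#15 t=14s: ALLOW
  req#16 t=15s: ALLOW
  req#17 t=16s: ALLOW
  req#18 t=17s: DENY

Answer: AAAAADDDDDDDAAAAAD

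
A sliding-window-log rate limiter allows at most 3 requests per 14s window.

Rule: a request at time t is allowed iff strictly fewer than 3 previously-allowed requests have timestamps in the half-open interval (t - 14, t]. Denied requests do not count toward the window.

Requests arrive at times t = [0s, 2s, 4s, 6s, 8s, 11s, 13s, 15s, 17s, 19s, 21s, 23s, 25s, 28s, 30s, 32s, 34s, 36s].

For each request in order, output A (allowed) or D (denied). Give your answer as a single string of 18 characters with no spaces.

Tracking allowed requests in the window:
  req#1 t=0s: ALLOW
  req#2 t=2s: ALLOW
  req#3 t=4s: ALLOW
  req#4 t=6s: DENY
  req#5 t=8s: DENY
  req#6 t=11s: DENY
  req#7 t=13s: DENY
  req#8 t=15s: ALLOW
  req#9 t=17s: ALLOW
  req#10 t=19s: ALLOW
  req#11 t=21s: DENY
  req#12 t=23s: DENY
  req#13 t=25s: DENY
  req#14 t=28s: DENY
  req#15 t=30s: ALLOW
  req#16 t=32s: ALLOW
  req#17 t=34s: ALLOW
  req#18 t=36s: DENY

Answer: AAADDDDAAADDDDAAAD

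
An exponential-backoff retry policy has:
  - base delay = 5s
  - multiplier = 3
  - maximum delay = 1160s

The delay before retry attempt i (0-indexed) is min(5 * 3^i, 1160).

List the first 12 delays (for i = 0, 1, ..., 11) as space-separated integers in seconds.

Answer: 5 15 45 135 405 1160 1160 1160 1160 1160 1160 1160

Derivation:
Computing each delay:
  i=0: min(5*3^0, 1160) = 5
  i=1: min(5*3^1, 1160) = 15
  i=2: min(5*3^2, 1160) = 45
  i=3: min(5*3^3, 1160) = 135
  i=4: min(5*3^4, 1160) = 405
  i=5: min(5*3^5, 1160) = 1160
  i=6: min(5*3^6, 1160) = 1160
  i=7: min(5*3^7, 1160) = 1160
  i=8: min(5*3^8, 1160) = 1160
  i=9: min(5*3^9, 1160) = 1160
  i=10: min(5*3^10, 1160) = 1160
  i=11: min(5*3^11, 1160) = 1160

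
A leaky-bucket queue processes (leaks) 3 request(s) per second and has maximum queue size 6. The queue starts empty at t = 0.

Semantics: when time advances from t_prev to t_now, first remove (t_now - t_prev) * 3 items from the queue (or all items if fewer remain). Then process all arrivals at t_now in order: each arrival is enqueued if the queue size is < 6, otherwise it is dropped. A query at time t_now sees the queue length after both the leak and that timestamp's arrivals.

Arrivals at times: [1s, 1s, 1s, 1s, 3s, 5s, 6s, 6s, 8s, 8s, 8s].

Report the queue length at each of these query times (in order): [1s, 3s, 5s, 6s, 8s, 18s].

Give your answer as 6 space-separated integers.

Queue lengths at query times:
  query t=1s: backlog = 4
  query t=3s: backlog = 1
  query t=5s: backlog = 1
  query t=6s: backlog = 2
  query t=8s: backlog = 3
  query t=18s: backlog = 0

Answer: 4 1 1 2 3 0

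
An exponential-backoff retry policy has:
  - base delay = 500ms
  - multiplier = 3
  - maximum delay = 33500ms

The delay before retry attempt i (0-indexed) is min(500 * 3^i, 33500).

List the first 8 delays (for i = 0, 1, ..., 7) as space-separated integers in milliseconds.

Computing each delay:
  i=0: min(500*3^0, 33500) = 500
  i=1: min(500*3^1, 33500) = 1500
  i=2: min(500*3^2, 33500) = 4500
  i=3: min(500*3^3, 33500) = 13500
  i=4: min(500*3^4, 33500) = 33500
  i=5: min(500*3^5, 33500) = 33500
  i=6: min(500*3^6, 33500) = 33500
  i=7: min(500*3^7, 33500) = 33500

Answer: 500 1500 4500 13500 33500 33500 33500 33500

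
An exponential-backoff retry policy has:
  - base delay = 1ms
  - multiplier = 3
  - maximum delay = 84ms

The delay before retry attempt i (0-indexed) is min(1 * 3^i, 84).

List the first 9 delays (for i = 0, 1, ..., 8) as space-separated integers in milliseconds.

Computing each delay:
  i=0: min(1*3^0, 84) = 1
  i=1: min(1*3^1, 84) = 3
  i=2: min(1*3^2, 84) = 9
  i=3: min(1*3^3, 84) = 27
  i=4: min(1*3^4, 84) = 81
  i=5: min(1*3^5, 84) = 84
  i=6: min(1*3^6, 84) = 84
  i=7: min(1*3^7, 84) = 84
  i=8: min(1*3^8, 84) = 84

Answer: 1 3 9 27 81 84 84 84 84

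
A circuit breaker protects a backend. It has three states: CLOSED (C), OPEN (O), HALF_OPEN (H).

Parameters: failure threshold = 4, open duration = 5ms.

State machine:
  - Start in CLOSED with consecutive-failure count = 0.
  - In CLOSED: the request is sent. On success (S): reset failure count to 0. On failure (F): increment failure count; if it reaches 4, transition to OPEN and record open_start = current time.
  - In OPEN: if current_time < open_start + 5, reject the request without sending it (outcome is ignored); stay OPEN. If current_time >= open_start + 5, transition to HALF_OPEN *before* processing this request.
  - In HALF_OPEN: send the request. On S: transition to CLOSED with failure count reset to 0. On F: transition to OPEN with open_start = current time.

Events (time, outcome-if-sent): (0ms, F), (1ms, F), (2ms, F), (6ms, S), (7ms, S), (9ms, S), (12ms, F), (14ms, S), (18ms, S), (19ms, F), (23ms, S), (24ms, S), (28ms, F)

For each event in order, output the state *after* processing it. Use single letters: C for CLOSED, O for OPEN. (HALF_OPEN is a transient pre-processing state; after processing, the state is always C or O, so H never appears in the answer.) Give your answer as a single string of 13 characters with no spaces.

Answer: CCCCCCCCCCCCC

Derivation:
State after each event:
  event#1 t=0ms outcome=F: state=CLOSED
  event#2 t=1ms outcome=F: state=CLOSED
  event#3 t=2ms outcome=F: state=CLOSED
  event#4 t=6ms outcome=S: state=CLOSED
  event#5 t=7ms outcome=S: state=CLOSED
  event#6 t=9ms outcome=S: state=CLOSED
  event#7 t=12ms outcome=F: state=CLOSED
  event#8 t=14ms outcome=S: state=CLOSED
  event#9 t=18ms outcome=S: state=CLOSED
  event#10 t=19ms outcome=F: state=CLOSED
  event#11 t=23ms outcome=S: state=CLOSED
  event#12 t=24ms outcome=S: state=CLOSED
  event#13 t=28ms outcome=F: state=CLOSED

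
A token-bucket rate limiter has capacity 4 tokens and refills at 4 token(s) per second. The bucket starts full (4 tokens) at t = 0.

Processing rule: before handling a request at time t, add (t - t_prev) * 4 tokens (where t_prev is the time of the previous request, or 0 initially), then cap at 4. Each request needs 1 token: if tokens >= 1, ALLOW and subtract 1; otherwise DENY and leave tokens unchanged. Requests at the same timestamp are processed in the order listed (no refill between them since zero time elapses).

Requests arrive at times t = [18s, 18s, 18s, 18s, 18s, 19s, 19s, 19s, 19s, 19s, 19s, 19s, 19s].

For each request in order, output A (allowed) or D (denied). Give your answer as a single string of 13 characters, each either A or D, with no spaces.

Simulating step by step:
  req#1 t=18s: ALLOW
  req#2 t=18s: ALLOW
  req#3 t=18s: ALLOW
  req#4 t=18s: ALLOW
  req#5 t=18s: DENY
  req#6 t=19s: ALLOW
  req#7 t=19s: ALLOW
  req#8 t=19s: ALLOW
  req#9 t=19s: ALLOW
  req#10 t=19s: DENY
  req#11 t=19s: DENY
  req#12 t=19s: DENY
  req#13 t=19s: DENY

Answer: AAAADAAAADDDD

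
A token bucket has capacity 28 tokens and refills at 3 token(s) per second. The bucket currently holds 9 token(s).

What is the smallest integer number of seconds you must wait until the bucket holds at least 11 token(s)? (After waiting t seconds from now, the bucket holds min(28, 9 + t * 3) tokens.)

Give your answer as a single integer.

Need 9 + t * 3 >= 11, so t >= 2/3.
Smallest integer t = ceil(2/3) = 1.

Answer: 1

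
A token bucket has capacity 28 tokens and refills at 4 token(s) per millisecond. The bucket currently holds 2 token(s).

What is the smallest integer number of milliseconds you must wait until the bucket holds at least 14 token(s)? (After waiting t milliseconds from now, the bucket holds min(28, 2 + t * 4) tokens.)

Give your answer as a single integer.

Need 2 + t * 4 >= 14, so t >= 12/4.
Smallest integer t = ceil(12/4) = 3.

Answer: 3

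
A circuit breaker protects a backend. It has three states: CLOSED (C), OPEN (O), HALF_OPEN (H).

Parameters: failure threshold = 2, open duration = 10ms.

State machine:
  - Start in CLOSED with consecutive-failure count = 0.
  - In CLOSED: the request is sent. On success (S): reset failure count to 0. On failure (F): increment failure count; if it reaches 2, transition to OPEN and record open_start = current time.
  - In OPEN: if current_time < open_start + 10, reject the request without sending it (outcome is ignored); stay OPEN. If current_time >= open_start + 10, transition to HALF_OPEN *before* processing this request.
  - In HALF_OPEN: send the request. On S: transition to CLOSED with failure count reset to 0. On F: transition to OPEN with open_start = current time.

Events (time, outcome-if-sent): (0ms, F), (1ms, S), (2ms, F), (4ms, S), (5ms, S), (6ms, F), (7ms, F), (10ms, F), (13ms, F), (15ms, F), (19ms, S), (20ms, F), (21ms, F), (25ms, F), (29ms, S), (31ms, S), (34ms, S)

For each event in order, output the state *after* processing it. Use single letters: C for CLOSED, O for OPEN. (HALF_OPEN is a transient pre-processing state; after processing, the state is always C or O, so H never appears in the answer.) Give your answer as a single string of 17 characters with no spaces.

State after each event:
  event#1 t=0ms outcome=F: state=CLOSED
  event#2 t=1ms outcome=S: state=CLOSED
  event#3 t=2ms outcome=F: state=CLOSED
  event#4 t=4ms outcome=S: state=CLOSED
  event#5 t=5ms outcome=S: state=CLOSED
  event#6 t=6ms outcome=F: state=CLOSED
  event#7 t=7ms outcome=F: state=OPEN
  event#8 t=10ms outcome=F: state=OPEN
  event#9 t=13ms outcome=F: state=OPEN
  event#10 t=15ms outcome=F: state=OPEN
  event#11 t=19ms outcome=S: state=CLOSED
  event#12 t=20ms outcome=F: state=CLOSED
  event#13 t=21ms outcome=F: state=OPEN
  event#14 t=25ms outcome=F: state=OPEN
  event#15 t=29ms outcome=S: state=OPEN
  event#16 t=31ms outcome=S: state=CLOSED
  event#17 t=34ms outcome=S: state=CLOSED

Answer: CCCCCCOOOOCCOOOCC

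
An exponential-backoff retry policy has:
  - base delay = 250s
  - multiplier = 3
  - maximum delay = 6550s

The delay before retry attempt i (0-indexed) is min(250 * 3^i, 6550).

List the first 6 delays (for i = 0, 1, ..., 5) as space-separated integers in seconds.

Computing each delay:
  i=0: min(250*3^0, 6550) = 250
  i=1: min(250*3^1, 6550) = 750
  i=2: min(250*3^2, 6550) = 2250
  i=3: min(250*3^3, 6550) = 6550
  i=4: min(250*3^4, 6550) = 6550
  i=5: min(250*3^5, 6550) = 6550

Answer: 250 750 2250 6550 6550 6550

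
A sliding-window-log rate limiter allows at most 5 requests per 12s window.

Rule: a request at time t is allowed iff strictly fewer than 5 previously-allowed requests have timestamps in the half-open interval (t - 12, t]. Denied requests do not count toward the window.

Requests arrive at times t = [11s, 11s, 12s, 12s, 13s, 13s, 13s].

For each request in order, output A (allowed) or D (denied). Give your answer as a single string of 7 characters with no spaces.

Answer: AAAAADD

Derivation:
Tracking allowed requests in the window:
  req#1 t=11s: ALLOW
  req#2 t=11s: ALLOW
  req#3 t=12s: ALLOW
  req#4 t=12s: ALLOW
  req#5 t=13s: ALLOW
  req#6 t=13s: DENY
  req#7 t=13s: DENY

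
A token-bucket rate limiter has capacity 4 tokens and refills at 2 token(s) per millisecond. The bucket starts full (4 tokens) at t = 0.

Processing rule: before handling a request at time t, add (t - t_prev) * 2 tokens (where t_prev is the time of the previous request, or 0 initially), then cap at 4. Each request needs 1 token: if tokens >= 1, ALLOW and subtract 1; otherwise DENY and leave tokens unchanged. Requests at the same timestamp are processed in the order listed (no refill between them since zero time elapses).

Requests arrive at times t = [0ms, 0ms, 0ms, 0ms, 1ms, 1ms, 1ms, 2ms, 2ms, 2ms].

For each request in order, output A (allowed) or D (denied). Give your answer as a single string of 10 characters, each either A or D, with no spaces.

Answer: AAAAAADAAD

Derivation:
Simulating step by step:
  req#1 t=0ms: ALLOW
  req#2 t=0ms: ALLOW
  req#3 t=0ms: ALLOW
  req#4 t=0ms: ALLOW
  req#5 t=1ms: ALLOW
  req#6 t=1ms: ALLOW
  req#7 t=1ms: DENY
  req#8 t=2ms: ALLOW
  req#9 t=2ms: ALLOW
  req#10 t=2ms: DENY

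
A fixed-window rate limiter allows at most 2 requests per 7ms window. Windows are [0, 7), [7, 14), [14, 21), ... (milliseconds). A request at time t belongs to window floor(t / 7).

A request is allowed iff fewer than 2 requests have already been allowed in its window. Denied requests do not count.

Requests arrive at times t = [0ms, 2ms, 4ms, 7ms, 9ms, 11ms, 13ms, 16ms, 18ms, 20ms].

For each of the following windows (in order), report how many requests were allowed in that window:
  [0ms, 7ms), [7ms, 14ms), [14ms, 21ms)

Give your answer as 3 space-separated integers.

Answer: 2 2 2

Derivation:
Processing requests:
  req#1 t=0ms (window 0): ALLOW
  req#2 t=2ms (window 0): ALLOW
  req#3 t=4ms (window 0): DENY
  req#4 t=7ms (window 1): ALLOW
  req#5 t=9ms (window 1): ALLOW
  req#6 t=11ms (window 1): DENY
  req#7 t=13ms (window 1): DENY
  req#8 t=16ms (window 2): ALLOW
  req#9 t=18ms (window 2): ALLOW
  req#10 t=20ms (window 2): DENY

Allowed counts by window: 2 2 2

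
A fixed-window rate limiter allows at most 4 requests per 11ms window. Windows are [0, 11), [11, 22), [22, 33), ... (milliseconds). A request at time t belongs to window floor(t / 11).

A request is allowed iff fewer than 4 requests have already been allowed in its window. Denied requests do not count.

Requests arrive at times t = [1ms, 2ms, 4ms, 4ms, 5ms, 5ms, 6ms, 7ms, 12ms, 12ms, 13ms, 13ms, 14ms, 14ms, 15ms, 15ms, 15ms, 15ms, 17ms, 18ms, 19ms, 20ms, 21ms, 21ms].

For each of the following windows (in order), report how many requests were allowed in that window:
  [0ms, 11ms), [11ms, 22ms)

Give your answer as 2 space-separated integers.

Processing requests:
  req#1 t=1ms (window 0): ALLOW
  req#2 t=2ms (window 0): ALLOW
  req#3 t=4ms (window 0): ALLOW
  req#4 t=4ms (window 0): ALLOW
  req#5 t=5ms (window 0): DENY
  req#6 t=5ms (window 0): DENY
  req#7 t=6ms (window 0): DENY
  req#8 t=7ms (window 0): DENY
  req#9 t=12ms (window 1): ALLOW
  req#10 t=12ms (window 1): ALLOW
  req#11 t=13ms (window 1): ALLOW
  req#12 t=13ms (window 1): ALLOW
  req#13 t=14ms (window 1): DENY
  req#14 t=14ms (window 1): DENY
  req#15 t=15ms (window 1): DENY
  req#16 t=15ms (window 1): DENY
  req#17 t=15ms (window 1): DENY
  req#18 t=15ms (window 1): DENY
  req#19 t=17ms (window 1): DENY
  req#20 t=18ms (window 1): DENY
  req#21 t=19ms (window 1): DENY
  req#22 t=20ms (window 1): DENY
  req#23 t=21ms (window 1): DENY
  req#24 t=21ms (window 1): DENY

Allowed counts by window: 4 4

Answer: 4 4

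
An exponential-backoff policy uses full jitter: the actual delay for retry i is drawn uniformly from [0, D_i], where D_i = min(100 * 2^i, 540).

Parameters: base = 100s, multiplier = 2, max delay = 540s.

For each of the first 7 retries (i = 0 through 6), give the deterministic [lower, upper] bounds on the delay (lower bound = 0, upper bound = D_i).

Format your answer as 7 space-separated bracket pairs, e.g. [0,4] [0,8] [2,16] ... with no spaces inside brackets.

Answer: [0,100] [0,200] [0,400] [0,540] [0,540] [0,540] [0,540]

Derivation:
Computing bounds per retry:
  i=0: D_i=min(100*2^0,540)=100, bounds=[0,100]
  i=1: D_i=min(100*2^1,540)=200, bounds=[0,200]
  i=2: D_i=min(100*2^2,540)=400, bounds=[0,400]
  i=3: D_i=min(100*2^3,540)=540, bounds=[0,540]
  i=4: D_i=min(100*2^4,540)=540, bounds=[0,540]
  i=5: D_i=min(100*2^5,540)=540, bounds=[0,540]
  i=6: D_i=min(100*2^6,540)=540, bounds=[0,540]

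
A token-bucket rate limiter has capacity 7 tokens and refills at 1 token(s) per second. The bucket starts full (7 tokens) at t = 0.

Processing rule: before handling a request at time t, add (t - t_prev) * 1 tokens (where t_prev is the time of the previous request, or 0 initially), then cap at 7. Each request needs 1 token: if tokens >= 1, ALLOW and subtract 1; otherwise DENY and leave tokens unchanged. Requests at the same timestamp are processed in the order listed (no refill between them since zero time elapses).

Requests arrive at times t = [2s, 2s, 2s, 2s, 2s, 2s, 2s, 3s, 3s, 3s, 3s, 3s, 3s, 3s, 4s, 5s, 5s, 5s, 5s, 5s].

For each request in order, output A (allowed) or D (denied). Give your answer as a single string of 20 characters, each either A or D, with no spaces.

Answer: AAAAAAAADDDDDDAADDDD

Derivation:
Simulating step by step:
  req#1 t=2s: ALLOW
  req#2 t=2s: ALLOW
  req#3 t=2s: ALLOW
  req#4 t=2s: ALLOW
  req#5 t=2s: ALLOW
  req#6 t=2s: ALLOW
  req#7 t=2s: ALLOW
  req#8 t=3s: ALLOW
  req#9 t=3s: DENY
  req#10 t=3s: DENY
  req#11 t=3s: DENY
  req#12 t=3s: DENY
  req#13 t=3s: DENY
  req#14 t=3s: DENY
  req#15 t=4s: ALLOW
  req#16 t=5s: ALLOW
  req#17 t=5s: DENY
  req#18 t=5s: DENY
  req#19 t=5s: DENY
  req#20 t=5s: DENY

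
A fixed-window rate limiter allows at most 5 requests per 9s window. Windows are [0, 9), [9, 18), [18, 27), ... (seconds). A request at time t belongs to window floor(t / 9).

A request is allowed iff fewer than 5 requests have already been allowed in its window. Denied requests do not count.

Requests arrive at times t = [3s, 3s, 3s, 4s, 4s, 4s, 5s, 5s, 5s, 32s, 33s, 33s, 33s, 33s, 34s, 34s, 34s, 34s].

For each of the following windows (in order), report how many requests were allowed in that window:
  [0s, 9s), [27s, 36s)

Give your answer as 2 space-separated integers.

Answer: 5 5

Derivation:
Processing requests:
  req#1 t=3s (window 0): ALLOW
  req#2 t=3s (window 0): ALLOW
  req#3 t=3s (window 0): ALLOW
  req#4 t=4s (window 0): ALLOW
  req#5 t=4s (window 0): ALLOW
  req#6 t=4s (window 0): DENY
  req#7 t=5s (window 0): DENY
  req#8 t=5s (window 0): DENY
  req#9 t=5s (window 0): DENY
  req#10 t=32s (window 3): ALLOW
  req#11 t=33s (window 3): ALLOW
  req#12 t=33s (window 3): ALLOW
  req#13 t=33s (window 3): ALLOW
  req#14 t=33s (window 3): ALLOW
  req#15 t=34s (window 3): DENY
  req#16 t=34s (window 3): DENY
  req#17 t=34s (window 3): DENY
  req#18 t=34s (window 3): DENY

Allowed counts by window: 5 5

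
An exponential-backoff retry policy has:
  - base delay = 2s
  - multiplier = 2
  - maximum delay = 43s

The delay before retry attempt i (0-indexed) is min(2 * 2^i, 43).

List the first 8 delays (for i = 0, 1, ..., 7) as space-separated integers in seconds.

Computing each delay:
  i=0: min(2*2^0, 43) = 2
  i=1: min(2*2^1, 43) = 4
  i=2: min(2*2^2, 43) = 8
  i=3: min(2*2^3, 43) = 16
  i=4: min(2*2^4, 43) = 32
  i=5: min(2*2^5, 43) = 43
  i=6: min(2*2^6, 43) = 43
  i=7: min(2*2^7, 43) = 43

Answer: 2 4 8 16 32 43 43 43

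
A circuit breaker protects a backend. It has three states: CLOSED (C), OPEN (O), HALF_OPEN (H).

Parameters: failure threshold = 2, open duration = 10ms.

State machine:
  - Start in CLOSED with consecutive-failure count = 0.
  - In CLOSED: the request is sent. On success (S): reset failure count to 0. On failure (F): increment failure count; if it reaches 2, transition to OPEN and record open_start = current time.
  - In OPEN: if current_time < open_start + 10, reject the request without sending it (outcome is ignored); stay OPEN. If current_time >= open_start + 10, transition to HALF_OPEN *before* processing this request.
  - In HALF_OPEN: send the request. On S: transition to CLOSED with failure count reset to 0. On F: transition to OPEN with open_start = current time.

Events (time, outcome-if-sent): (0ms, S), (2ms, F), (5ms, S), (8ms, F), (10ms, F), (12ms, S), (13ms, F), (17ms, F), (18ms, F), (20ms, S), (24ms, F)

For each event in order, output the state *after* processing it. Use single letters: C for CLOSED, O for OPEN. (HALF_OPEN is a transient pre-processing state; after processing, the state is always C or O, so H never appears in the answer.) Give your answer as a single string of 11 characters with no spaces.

Answer: CCCCOOOOOCC

Derivation:
State after each event:
  event#1 t=0ms outcome=S: state=CLOSED
  event#2 t=2ms outcome=F: state=CLOSED
  event#3 t=5ms outcome=S: state=CLOSED
  event#4 t=8ms outcome=F: state=CLOSED
  event#5 t=10ms outcome=F: state=OPEN
  event#6 t=12ms outcome=S: state=OPEN
  event#7 t=13ms outcome=F: state=OPEN
  event#8 t=17ms outcome=F: state=OPEN
  event#9 t=18ms outcome=F: state=OPEN
  event#10 t=20ms outcome=S: state=CLOSED
  event#11 t=24ms outcome=F: state=CLOSED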